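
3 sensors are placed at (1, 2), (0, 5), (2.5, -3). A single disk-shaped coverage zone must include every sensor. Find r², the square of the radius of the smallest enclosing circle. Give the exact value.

17.5625

Call the three points A, B, C in the order given.
Side lengths²: AB² = 10, AC² = 27.25, BC² = 70.25.
Since BC² = 70.25 ≥ 27.25 + 10 = 37.25, the angle opposite BC is not acute, so the smallest enclosing circle has BC as diameter.
Centre = midpoint of BC = (1.25, 1), r² = 70.25/4 = 17.5625.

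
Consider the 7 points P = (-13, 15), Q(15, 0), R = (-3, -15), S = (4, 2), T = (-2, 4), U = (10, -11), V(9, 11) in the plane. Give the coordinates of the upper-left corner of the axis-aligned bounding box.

(-13, 15)

x-range [-13, 15], y-range [-15, 15].
The upper-left corner is (-13, 15).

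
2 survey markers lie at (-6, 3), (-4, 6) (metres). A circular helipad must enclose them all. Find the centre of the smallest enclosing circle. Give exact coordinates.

(-5, 4.5)

The smallest circle enclosing two points has them as diameter endpoints.
Centre = midpoint = (-5, 4.5); r² = |(-6, 3)−(-4, 6)|²/4 = 13/4 = 3.25.
Centre = (-5, 4.5).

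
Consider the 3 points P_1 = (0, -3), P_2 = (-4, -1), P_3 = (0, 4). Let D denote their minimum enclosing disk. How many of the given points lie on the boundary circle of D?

Side lengths²: P_1P_2² = 20, P_1P_3² = 49, P_2P_3² = 41.
Since P_1P_3² = 49 < 41 + 20 = 61, the triangle is acute, so the smallest enclosing circle is the circumcircle.
Circumcentre = (-0.75, 0.5), r² = 12.8125.
The points at distance exactly r from the centre are P_1, P_2, P_3 — 3 points.

3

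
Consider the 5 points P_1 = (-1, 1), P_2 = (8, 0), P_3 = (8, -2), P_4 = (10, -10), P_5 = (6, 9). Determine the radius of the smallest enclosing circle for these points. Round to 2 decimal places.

9.71

The farthest pair is P_4–P_5 with squared distance 377. The circle on this segment as diameter has centre (8, -0.5) and r² = 377/4 = 94.25.
Check P_1: distance² to centre = 83.25 ≤ 94.25, so it lies inside.
All remaining points lie in this disk, and no smaller disk contains both endpoints, so this is the minimum enclosing circle.
r = √(94.25) ≈ 9.71.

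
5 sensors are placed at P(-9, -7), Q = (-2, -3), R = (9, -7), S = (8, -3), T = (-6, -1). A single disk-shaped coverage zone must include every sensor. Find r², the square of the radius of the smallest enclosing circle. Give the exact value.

By Welzl's lemma the MEC is supported by two points (diametrically opposite) or three points (on a circumcircle).
The farthest pair is P–R with squared distance 324. The circle on this segment as diameter has centre (0, -7) and r² = 324/4 = 81.
Check Q: distance² to centre = 20 ≤ 81, so it lies inside.
All remaining points lie in this disk, and no smaller disk contains both endpoints, so this is the minimum enclosing circle.

81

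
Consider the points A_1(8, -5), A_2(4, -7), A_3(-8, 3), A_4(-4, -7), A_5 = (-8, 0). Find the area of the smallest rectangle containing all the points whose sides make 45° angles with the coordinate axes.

In coordinates u = x + y, v = x − y the rectangle is axis-aligned; the map (x,y)→(u,v) scales areas by 2.
u-values: 3, -3, -5, -11, -8; range = 3 − (-11) = 14.
v-values: 13, 11, -11, 3, -8; range = 13 − (-11) = 24.
Area = (14 × 24) / 2 = 168.

168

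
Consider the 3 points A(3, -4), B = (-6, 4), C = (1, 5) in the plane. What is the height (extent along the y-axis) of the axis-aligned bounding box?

max y = 5, min y = -4, so height = 9.

9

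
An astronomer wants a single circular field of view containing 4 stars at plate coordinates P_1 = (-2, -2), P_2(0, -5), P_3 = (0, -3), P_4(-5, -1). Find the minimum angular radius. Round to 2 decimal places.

The minimum enclosing circle of a finite set is fixed by two of the points (as a diameter) or three (as a circumcircle).
The farthest pair is P_2–P_4 with squared distance 41. The circle on this segment as diameter has centre (-2.5, -3) and r² = 41/4 = 10.25.
Check P_1: distance² to centre = 1.25 ≤ 10.25, so it lies inside.
All remaining points lie in this disk, and no smaller disk contains both endpoints, so this is the minimum enclosing circle.
r = √(10.25) ≈ 3.20.

3.20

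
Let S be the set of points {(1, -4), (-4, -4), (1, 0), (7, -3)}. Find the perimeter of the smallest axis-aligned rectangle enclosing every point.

30

Width = max x − min x = 7 − (-4) = 11.
Height = max y − min y = 0 − (-4) = 4.
Perimeter = 2(11 + 4) = 30.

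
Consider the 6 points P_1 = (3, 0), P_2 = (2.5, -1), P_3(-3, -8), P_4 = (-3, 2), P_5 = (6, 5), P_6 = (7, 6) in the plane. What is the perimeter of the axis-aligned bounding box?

48

Width = max x − min x = 7 − (-3) = 10.
Height = max y − min y = 6 − (-8) = 14.
Perimeter = 2(10 + 14) = 48.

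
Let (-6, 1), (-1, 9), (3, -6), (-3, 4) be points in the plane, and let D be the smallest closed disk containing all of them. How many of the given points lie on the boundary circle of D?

2

By Welzl's lemma the MEC is supported by two points (diametrically opposite) or three points (on a circumcircle).
The farthest pair is (-1, 9)–(3, -6) with squared distance 241. The circle on this segment as diameter has centre (1, 1.5) and r² = 241/4 = 60.25.
Check (-6, 1): distance² to centre = 49.25 ≤ 60.25, so it lies inside.
All remaining points lie in this disk, and no smaller disk contains both endpoints, so this is the minimum enclosing circle.
The points at distance exactly r from the centre are (-1, 9), (3, -6) — 2 points.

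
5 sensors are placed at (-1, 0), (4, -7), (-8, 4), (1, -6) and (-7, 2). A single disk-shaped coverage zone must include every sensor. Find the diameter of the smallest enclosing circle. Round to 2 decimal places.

A smallest enclosing disk is always determined by at most three of the input points on its boundary.
The farthest pair is (4, -7)–(-8, 4) with squared distance 265. The circle on this segment as diameter has centre (-2, -1.5) and r² = 265/4 = 66.25.
Check (-1, 0): distance² to centre = 3.25 ≤ 66.25, so it lies inside.
All remaining points lie in this disk, and no smaller disk contains both endpoints, so this is the minimum enclosing circle.
Diameter = 2r = 2√(66.25) ≈ 16.28.

16.28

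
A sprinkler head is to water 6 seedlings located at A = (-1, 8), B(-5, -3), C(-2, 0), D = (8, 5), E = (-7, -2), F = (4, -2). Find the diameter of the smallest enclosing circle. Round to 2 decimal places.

The minimum enclosing circle of a finite set is fixed by two of the points (as a diameter) or three (as a circumcircle).
The farthest pair is D–E with squared distance 274. The circle on this segment as diameter has centre (0.5, 1.5) and r² = 274/4 = 68.5.
Check A: distance² to centre = 44.5 ≤ 68.5, so it lies inside.
All remaining points lie in this disk, and no smaller disk contains both endpoints, so this is the minimum enclosing circle.
Diameter = 2r = 2√(68.5) ≈ 16.55.

16.55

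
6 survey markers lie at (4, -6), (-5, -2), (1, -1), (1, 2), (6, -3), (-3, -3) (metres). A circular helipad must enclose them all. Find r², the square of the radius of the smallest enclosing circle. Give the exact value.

30.5

By Welzl's lemma the MEC is supported by two points (diametrically opposite) or three points (on a circumcircle).
The farthest pair is (-5, -2)–(6, -3) with squared distance 122. The circle on this segment as diameter has centre (0.5, -2.5) and r² = 122/4 = 30.5.
Check (4, -6): distance² to centre = 24.5 ≤ 30.5, so it lies inside.
All remaining points lie in this disk, and no smaller disk contains both endpoints, so this is the minimum enclosing circle.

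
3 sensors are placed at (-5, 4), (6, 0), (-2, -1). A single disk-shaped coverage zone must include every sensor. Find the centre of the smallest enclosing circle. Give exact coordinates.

Call the three points A, B, C in the order given.
Side lengths²: AB² = 137, AC² = 34, BC² = 65.
Since AB² = 137 ≥ 65 + 34 = 99, the angle opposite AB is not acute, so the smallest enclosing circle has AB as diameter.
Centre = midpoint of AB = (0.5, 2), r² = 137/4 = 34.25.
Centre = (0.5, 2).

(0.5, 2)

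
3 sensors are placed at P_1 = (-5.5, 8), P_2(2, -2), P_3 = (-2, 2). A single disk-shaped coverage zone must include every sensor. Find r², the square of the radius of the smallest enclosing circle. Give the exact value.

Side lengths²: P_1P_2² = 156.25, P_1P_3² = 48.25, P_2P_3² = 32.
Since P_1P_2² = 156.25 ≥ 48.25 + 32 = 80.25, the angle opposite P_1P_2 is not acute, so the smallest enclosing circle has P_1P_2 as diameter.
Centre = midpoint of P_1P_2 = (-1.75, 3), r² = 156.25/4 = 39.0625.

39.0625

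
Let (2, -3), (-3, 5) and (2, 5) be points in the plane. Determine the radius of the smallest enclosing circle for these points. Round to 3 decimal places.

Call the three points A, B, C in the order given.
Side lengths²: AB² = 89, AC² = 64, BC² = 25.
Since AB² = 89 ≥ 64 + 25 = 89, the angle opposite AB is not acute, so the smallest enclosing circle has AB as diameter.
Centre = midpoint of AB = (-0.5, 1), r² = 89/4 = 22.25.
r = √(22.25) ≈ 4.717.

4.717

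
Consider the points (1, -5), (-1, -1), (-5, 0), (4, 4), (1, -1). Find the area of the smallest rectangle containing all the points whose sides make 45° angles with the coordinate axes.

In coordinates u = x + y, v = x − y the rectangle is axis-aligned; the map (x,y)→(u,v) scales areas by 2.
u-values: -4, -2, -5, 8, 0; range = 8 − (-5) = 13.
v-values: 6, 0, -5, 0, 2; range = 6 − (-5) = 11.
Area = (13 × 11) / 2 = 71.5.

71.5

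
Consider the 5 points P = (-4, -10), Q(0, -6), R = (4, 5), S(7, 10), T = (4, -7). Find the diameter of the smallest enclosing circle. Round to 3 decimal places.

The farthest pair is P–S with squared distance 521. The circle on this segment as diameter has centre (1.5, 0) and r² = 521/4 = 130.25.
Check Q: distance² to centre = 38.25 ≤ 130.25, so it lies inside.
All remaining points lie in this disk, and no smaller disk contains both endpoints, so this is the minimum enclosing circle.
Diameter = 2r = 2√(130.25) ≈ 22.825.

22.825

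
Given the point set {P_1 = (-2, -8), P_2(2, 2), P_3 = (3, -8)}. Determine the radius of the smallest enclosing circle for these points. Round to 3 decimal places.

5.412

Side lengths²: P_1P_2² = 116, P_1P_3² = 25, P_2P_3² = 101.
Since P_1P_2² = 116 < 101 + 25 = 126, the triangle is acute, so the smallest enclosing circle is the circumcircle.
Circumcentre = (0.5, -3.2), r² = 29.29.
r = √(29.29) ≈ 5.412.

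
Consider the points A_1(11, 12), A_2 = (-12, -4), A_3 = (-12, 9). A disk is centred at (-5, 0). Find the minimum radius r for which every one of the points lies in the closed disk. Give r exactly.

20

The required radius is the distance from (-5, 0) to the farthest point.
Squared distances: 400, 65, 130.
Maximum is 400, attained at A_1.
r = √400 = 20.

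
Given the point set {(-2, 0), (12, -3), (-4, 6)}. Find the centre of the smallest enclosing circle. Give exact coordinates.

(4, 1.5)

Call the three points A, B, C in the order given.
Side lengths²: AB² = 205, AC² = 40, BC² = 337.
Since BC² = 337 ≥ 205 + 40 = 245, the angle opposite BC is not acute, so the smallest enclosing circle has BC as diameter.
Centre = midpoint of BC = (4, 1.5), r² = 337/4 = 84.25.
Centre = (4, 1.5).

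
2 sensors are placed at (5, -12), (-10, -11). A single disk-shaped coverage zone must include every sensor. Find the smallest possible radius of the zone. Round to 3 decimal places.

The smallest circle enclosing two points has them as diameter endpoints.
Centre = midpoint = (-2.5, -11.5); r² = |(5, -12)−(-10, -11)|²/4 = 226/4 = 56.5.
r = √(56.5) ≈ 7.517.

7.517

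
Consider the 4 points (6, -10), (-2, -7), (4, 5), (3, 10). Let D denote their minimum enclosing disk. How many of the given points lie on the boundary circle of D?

The farthest pair is (6, -10)–(3, 10) with squared distance 409. The circle on this segment as diameter has centre (4.5, 0) and r² = 409/4 = 102.25.
Check (-2, -7): distance² to centre = 91.25 ≤ 102.25, so it lies inside.
All remaining points lie in this disk, and no smaller disk contains both endpoints, so this is the minimum enclosing circle.
The points at distance exactly r from the centre are (6, -10), (3, 10) — 2 points.

2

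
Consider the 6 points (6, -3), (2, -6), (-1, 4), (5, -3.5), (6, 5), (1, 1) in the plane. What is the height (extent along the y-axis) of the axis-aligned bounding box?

max y = 5, min y = -6, so height = 11.

11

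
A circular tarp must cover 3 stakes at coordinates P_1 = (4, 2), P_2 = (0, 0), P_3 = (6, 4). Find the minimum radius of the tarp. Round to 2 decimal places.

Side lengths²: P_1P_2² = 20, P_1P_3² = 8, P_2P_3² = 52.
Since P_2P_3² = 52 ≥ 20 + 8 = 28, the angle opposite P_2P_3 is not acute, so the smallest enclosing circle has P_2P_3 as diameter.
Centre = midpoint of P_2P_3 = (3, 2), r² = 52/4 = 13.
r = √13 ≈ 3.61.

3.61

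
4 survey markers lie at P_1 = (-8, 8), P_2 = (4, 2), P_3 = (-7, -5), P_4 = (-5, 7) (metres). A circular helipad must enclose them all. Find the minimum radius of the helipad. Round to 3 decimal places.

7.603

The minimum enclosing circle is determined by three boundary points: P_1, P_2, P_3.
Their circumcentre is (-3.6, 1.8) with r² = 57.8.
The farthest remaining point P_4 is at distance² 29 ≤ 57.8.
r = √(57.8) ≈ 7.603.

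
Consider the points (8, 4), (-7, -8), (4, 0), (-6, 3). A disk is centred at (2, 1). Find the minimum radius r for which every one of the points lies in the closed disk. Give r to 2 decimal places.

The required radius is the distance from (2, 1) to the farthest point.
Squared distances: 45, 162, 5, 68.
Maximum is 162, attained at (-7, -8).
r = √162 ≈ 12.73.

12.73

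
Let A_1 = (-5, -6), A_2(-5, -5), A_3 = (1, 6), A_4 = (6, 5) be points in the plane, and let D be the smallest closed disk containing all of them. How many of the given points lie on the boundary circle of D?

The farthest pair is A_1–A_4 with squared distance 242. The circle on this segment as diameter has centre (0.5, -0.5) and r² = 242/4 = 60.5.
Check A_2: distance² to centre = 50.5 ≤ 60.5, so it lies inside.
All remaining points lie in this disk, and no smaller disk contains both endpoints, so this is the minimum enclosing circle.
The points at distance exactly r from the centre are A_1, A_4 — 2 points.

2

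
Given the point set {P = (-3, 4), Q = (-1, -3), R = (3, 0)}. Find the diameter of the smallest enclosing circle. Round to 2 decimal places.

7.72

Side lengths²: PQ² = 53, PR² = 52, QR² = 25.
Since PQ² = 53 < 52 + 25 = 77, the triangle is acute, so the smallest enclosing circle is the circumcircle.
Circumcentre = (-13/17, 29/34), r² = 17225/1156.
Diameter = 2r = 2√(17225/1156) ≈ 7.72.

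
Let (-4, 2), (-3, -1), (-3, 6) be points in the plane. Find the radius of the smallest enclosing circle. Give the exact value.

Call the three points A, B, C in the order given.
Side lengths²: AB² = 10, AC² = 17, BC² = 49.
Since BC² = 49 ≥ 17 + 10 = 27, the angle opposite BC is not acute, so the smallest enclosing circle has BC as diameter.
Centre = midpoint of BC = (-3, 2.5), r² = 49/4 = 12.25.
r = √(12.25) = 3.5.

3.5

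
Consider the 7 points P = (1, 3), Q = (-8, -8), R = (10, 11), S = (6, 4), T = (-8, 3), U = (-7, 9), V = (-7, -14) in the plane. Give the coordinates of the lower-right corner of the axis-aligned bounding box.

(10, -14)

x-range [-8, 10], y-range [-14, 11].
The lower-right corner is (10, -14).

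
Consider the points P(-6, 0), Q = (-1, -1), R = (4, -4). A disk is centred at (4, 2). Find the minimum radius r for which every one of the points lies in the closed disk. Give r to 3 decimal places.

10.198

The required radius is the distance from (4, 2) to the farthest point.
Squared distances: 104, 34, 36.
Maximum is 104, attained at P.
r = √104 ≈ 10.198.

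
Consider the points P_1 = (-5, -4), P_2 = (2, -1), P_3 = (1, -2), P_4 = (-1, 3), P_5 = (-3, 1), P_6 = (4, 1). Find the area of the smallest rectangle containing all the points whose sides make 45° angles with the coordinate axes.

49

In coordinates u = x + y, v = x − y the rectangle is axis-aligned; the map (x,y)→(u,v) scales areas by 2.
u-values: -9, 1, -1, 2, -2, 5; range = 5 − (-9) = 14.
v-values: -1, 3, 3, -4, -4, 3; range = 3 − (-4) = 7.
Area = (14 × 7) / 2 = 49.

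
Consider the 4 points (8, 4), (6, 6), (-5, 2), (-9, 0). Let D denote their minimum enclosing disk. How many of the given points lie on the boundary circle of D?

A smallest enclosing disk is always determined by at most three of the input points on its boundary.
The farthest pair is (8, 4)–(-9, 0) with squared distance 305. The circle on this segment as diameter has centre (-0.5, 2) and r² = 305/4 = 76.25.
Check (6, 6): distance² to centre = 58.25 ≤ 76.25, so it lies inside.
All remaining points lie in this disk, and no smaller disk contains both endpoints, so this is the minimum enclosing circle.
The points at distance exactly r from the centre are (8, 4), (-9, 0) — 2 points.

2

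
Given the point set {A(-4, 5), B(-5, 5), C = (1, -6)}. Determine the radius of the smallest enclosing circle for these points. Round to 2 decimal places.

Side lengths²: AB² = 1, AC² = 146, BC² = 157.
Since BC² = 157 ≥ 146 + 1 = 147, the angle opposite BC is not acute, so the smallest enclosing circle has BC as diameter.
Centre = midpoint of BC = (-2, -0.5), r² = 157/4 = 39.25.
r = √(39.25) ≈ 6.26.

6.26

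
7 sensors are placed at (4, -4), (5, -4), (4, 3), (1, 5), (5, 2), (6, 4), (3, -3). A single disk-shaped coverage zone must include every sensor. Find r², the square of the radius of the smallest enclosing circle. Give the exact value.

24.25

The minimum enclosing circle of a finite set is fixed by two of the points (as a diameter) or three (as a circumcircle).
The farthest pair is (5, -4)–(1, 5) with squared distance 97. The circle on this segment as diameter has centre (3, 0.5) and r² = 97/4 = 24.25.
Check (4, -4): distance² to centre = 21.25 ≤ 24.25, so it lies inside.
All remaining points lie in this disk, and no smaller disk contains both endpoints, so this is the minimum enclosing circle.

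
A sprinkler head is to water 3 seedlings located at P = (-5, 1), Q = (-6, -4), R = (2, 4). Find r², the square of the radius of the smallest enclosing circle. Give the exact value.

Side lengths²: PQ² = 26, PR² = 58, QR² = 128.
Since QR² = 128 ≥ 58 + 26 = 84, the angle opposite QR is not acute, so the smallest enclosing circle has QR as diameter.
Centre = midpoint of QR = (-2, 0), r² = 128/4 = 32.

32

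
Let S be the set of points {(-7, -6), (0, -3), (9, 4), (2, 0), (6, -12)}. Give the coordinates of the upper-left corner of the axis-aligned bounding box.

(-7, 4)

x-range [-7, 9], y-range [-12, 4].
The upper-left corner is (-7, 4).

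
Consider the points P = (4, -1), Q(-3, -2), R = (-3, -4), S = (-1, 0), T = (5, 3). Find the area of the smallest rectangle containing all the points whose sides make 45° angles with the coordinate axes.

In coordinates u = x + y, v = x − y the rectangle is axis-aligned; the map (x,y)→(u,v) scales areas by 2.
u-values: 3, -5, -7, -1, 8; range = 8 − (-7) = 15.
v-values: 5, -1, 1, -1, 2; range = 5 − (-1) = 6.
Area = (15 × 6) / 2 = 45.

45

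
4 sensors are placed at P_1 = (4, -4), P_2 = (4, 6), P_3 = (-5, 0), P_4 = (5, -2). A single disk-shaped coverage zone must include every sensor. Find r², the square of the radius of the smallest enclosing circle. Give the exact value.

The minimum enclosing circle of a finite set is fixed by two of the points (as a diameter) or three (as a circumcircle).
The minimum enclosing circle is determined by three boundary points: P_1, P_2, P_3.
Their circumcentre is (5/6, 1) with r² = 1261/36.
The farthest remaining point P_4 is at distance² 949/36 ≤ 1261/36.

1261/36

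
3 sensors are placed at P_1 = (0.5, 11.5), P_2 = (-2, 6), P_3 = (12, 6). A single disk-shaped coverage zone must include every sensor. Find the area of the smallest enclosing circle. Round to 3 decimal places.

153.996

Side lengths²: P_1P_2² = 36.5, P_1P_3² = 162.5, P_2P_3² = 196.
Since P_2P_3² = 196 < 162.5 + 36.5 = 199, the triangle is acute, so the smallest enclosing circle is the circumcircle.
Circumcentre = (5, 135/22), r² = 23725/484.
Area = π·r² = π·23725/484 ≈ 153.996.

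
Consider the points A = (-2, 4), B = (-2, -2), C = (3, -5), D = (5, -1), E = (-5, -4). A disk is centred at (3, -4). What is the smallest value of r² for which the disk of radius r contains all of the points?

89

The required radius is the distance from (3, -4) to the farthest point.
Squared distances: 89, 29, 1, 13, 64.
Maximum is 89, attained at A.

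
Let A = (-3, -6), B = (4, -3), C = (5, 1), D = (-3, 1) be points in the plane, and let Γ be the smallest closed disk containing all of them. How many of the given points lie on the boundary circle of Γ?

A smallest enclosing disk is always determined by at most three of the input points on its boundary.
The farthest pair is A–C with squared distance 113. The circle on this segment as diameter has centre (1, -2.5) and r² = 113/4 = 28.25.
Check B: distance² to centre = 9.25 ≤ 28.25, so it lies inside.
All remaining points lie in this disk, and no smaller disk contains both endpoints, so this is the minimum enclosing circle.
The points at distance exactly r from the centre are A, C, D — 3 points.

3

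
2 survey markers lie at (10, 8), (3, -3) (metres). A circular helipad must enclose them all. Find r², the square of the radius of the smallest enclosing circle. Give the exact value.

42.5

The smallest circle enclosing two points has them as diameter endpoints.
Centre = midpoint = (6.5, 2.5); r² = |(10, 8)−(3, -3)|²/4 = 170/4 = 42.5.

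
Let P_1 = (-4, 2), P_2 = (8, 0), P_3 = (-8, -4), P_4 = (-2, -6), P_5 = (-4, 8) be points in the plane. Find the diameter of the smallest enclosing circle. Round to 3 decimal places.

17.095

A smallest enclosing disk is always determined by at most three of the input points on its boundary.
The minimum enclosing circle is determined by three boundary points: P_2, P_3, P_5.
Their circumcentre is (-6/11, 2/11) with r² = 8840/121.
The farthest remaining point P_4 is at distance² 4880/121 ≤ 8840/121.
Diameter = 2r = 2√(8840/121) ≈ 17.095.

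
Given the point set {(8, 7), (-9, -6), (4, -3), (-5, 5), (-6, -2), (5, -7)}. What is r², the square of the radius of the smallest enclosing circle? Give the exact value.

114.5

The minimum enclosing circle of a finite set is fixed by two of the points (as a diameter) or three (as a circumcircle).
The farthest pair is (8, 7)–(-9, -6) with squared distance 458. The circle on this segment as diameter has centre (-0.5, 0.5) and r² = 458/4 = 114.5.
Check (4, -3): distance² to centre = 32.5 ≤ 114.5, so it lies inside.
All remaining points lie in this disk, and no smaller disk contains both endpoints, so this is the minimum enclosing circle.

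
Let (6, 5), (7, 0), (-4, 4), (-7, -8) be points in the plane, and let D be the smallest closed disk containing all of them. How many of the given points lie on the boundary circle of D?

The minimum enclosing circle of a finite set is fixed by two of the points (as a diameter) or three (as a circumcircle).
The farthest pair is (6, 5)–(-7, -8) with squared distance 338. The circle on this segment as diameter has centre (-0.5, -1.5) and r² = 338/4 = 84.5.
Check (7, 0): distance² to centre = 58.5 ≤ 84.5, so it lies inside.
All remaining points lie in this disk, and no smaller disk contains both endpoints, so this is the minimum enclosing circle.
The points at distance exactly r from the centre are (6, 5), (-7, -8) — 2 points.

2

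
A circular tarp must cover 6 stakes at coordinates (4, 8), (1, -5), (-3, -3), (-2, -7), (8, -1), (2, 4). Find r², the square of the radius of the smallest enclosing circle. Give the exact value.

A smallest enclosing disk is always determined by at most three of the input points on its boundary.
The farthest pair is (4, 8)–(-2, -7) with squared distance 261. The circle on this segment as diameter has centre (1, 0.5) and r² = 261/4 = 65.25.
Check (1, -5): distance² to centre = 30.25 ≤ 65.25, so it lies inside.
All remaining points lie in this disk, and no smaller disk contains both endpoints, so this is the minimum enclosing circle.

65.25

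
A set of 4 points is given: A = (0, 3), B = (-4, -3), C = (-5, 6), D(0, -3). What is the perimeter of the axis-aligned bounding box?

28

Width = max x − min x = 0 − (-5) = 5.
Height = max y − min y = 6 − (-3) = 9.
Perimeter = 2(5 + 9) = 28.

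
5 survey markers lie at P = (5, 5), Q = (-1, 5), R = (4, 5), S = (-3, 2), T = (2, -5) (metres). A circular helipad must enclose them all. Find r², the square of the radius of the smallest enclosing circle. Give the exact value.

A smallest enclosing disk is always determined by at most three of the input points on its boundary.
The minimum enclosing circle is determined by three boundary points: P, Q, T.
Their circumcentre is (2, 0.45) with r² = 29.7025.
The farthest remaining point S is at distance² 27.4025 ≤ 29.7025.

29.7025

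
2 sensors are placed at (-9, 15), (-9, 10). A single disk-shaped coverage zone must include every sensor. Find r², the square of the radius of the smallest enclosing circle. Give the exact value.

The smallest circle enclosing two points has them as diameter endpoints.
Centre = midpoint = (-9, 12.5); r² = |(-9, 15)−(-9, 10)|²/4 = 25/4 = 6.25.

6.25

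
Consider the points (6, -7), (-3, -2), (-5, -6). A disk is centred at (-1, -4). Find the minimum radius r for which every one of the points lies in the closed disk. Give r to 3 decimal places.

The required radius is the distance from (-1, -4) to the farthest point.
Squared distances: 58, 8, 20.
Maximum is 58, attained at (6, -7).
r = √58 ≈ 7.616.

7.616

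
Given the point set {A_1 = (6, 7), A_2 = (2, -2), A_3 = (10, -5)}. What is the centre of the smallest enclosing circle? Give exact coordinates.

Side lengths²: A_1A_2² = 97, A_1A_3² = 160, A_2A_3² = 73.
Since A_1A_3² = 160 < 97 + 73 = 170, the triangle is acute, so the smallest enclosing circle is the circumcircle.
Circumcentre = (107/14, 37/42), r² = 35405/882.
Centre = (107/14, 37/42).

(107/14, 37/42)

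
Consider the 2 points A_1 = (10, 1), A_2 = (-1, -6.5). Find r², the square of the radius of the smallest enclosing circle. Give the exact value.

44.3125

The smallest circle enclosing two points has them as diameter endpoints.
Centre = midpoint = (4.5, -2.75); r² = |A_1A_2|²/4 = 177.25/4 = 44.3125.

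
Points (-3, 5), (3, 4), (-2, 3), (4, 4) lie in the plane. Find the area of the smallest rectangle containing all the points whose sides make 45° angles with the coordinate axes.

28

In coordinates u = x + y, v = x − y the rectangle is axis-aligned; the map (x,y)→(u,v) scales areas by 2.
u-values: 2, 7, 1, 8; range = 8 − 1 = 7.
v-values: -8, -1, -5, 0; range = 0 − (-8) = 8.
Area = (7 × 8) / 2 = 28.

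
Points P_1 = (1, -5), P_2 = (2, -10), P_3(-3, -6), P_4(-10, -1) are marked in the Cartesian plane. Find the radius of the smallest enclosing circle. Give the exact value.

The minimum enclosing circle of a finite set is fixed by two of the points (as a diameter) or three (as a circumcircle).
The farthest pair is P_2–P_4 with squared distance 225. The circle on this segment as diameter has centre (-4, -5.5) and r² = 225/4 = 56.25.
Check P_1: distance² to centre = 25.25 ≤ 56.25, so it lies inside.
All remaining points lie in this disk, and no smaller disk contains both endpoints, so this is the minimum enclosing circle.
r = √(56.25) = 7.5.

7.5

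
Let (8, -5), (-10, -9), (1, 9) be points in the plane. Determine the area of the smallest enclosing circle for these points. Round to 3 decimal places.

371.346

Call the three points A, B, C in the order given.
Side lengths²: AB² = 340, AC² = 245, BC² = 445.
Since BC² = 445 < 340 + 245 = 585, the triangle is acute, so the smallest enclosing circle is the circumcircle.
Circumcentre = (-2.25, -1.375), r² = 118.203125.
Area = π·r² = π·118.203125 ≈ 371.346.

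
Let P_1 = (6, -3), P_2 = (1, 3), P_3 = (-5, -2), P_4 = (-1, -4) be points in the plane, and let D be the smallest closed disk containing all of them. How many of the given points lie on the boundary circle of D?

A smallest enclosing disk is always determined by at most three of the input points on its boundary.
The farthest pair is P_1–P_3 with squared distance 122. The circle on this segment as diameter has centre (0.5, -2.5) and r² = 122/4 = 30.5.
Check P_2: distance² to centre = 30.5 ≤ 30.5, so it lies inside.
All remaining points lie in this disk, and no smaller disk contains both endpoints, so this is the minimum enclosing circle.
The points at distance exactly r from the centre are P_1, P_2, P_3 — 3 points.

3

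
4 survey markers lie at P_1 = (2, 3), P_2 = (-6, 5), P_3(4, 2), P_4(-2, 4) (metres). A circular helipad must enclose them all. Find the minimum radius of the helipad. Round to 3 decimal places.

By Welzl's lemma the MEC is supported by two points (diametrically opposite) or three points (on a circumcircle).
The farthest pair is P_2–P_3 with squared distance 109. The circle on this segment as diameter has centre (-1, 3.5) and r² = 109/4 = 27.25.
Check P_1: distance² to centre = 9.25 ≤ 27.25, so it lies inside.
All remaining points lie in this disk, and no smaller disk contains both endpoints, so this is the minimum enclosing circle.
r = √(27.25) ≈ 5.220.

5.220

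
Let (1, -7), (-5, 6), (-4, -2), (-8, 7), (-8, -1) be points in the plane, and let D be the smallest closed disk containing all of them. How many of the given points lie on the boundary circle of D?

By Welzl's lemma the MEC is supported by two points (diametrically opposite) or three points (on a circumcircle).
The farthest pair is (1, -7)–(-8, 7) with squared distance 277. The circle on this segment as diameter has centre (-3.5, 0) and r² = 277/4 = 69.25.
Check (-5, 6): distance² to centre = 38.25 ≤ 69.25, so it lies inside.
All remaining points lie in this disk, and no smaller disk contains both endpoints, so this is the minimum enclosing circle.
The points at distance exactly r from the centre are (1, -7), (-8, 7) — 2 points.

2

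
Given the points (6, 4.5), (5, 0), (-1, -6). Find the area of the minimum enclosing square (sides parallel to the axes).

110.25

The bounding box has width 7 and height 10.5.
An axis-aligned square enclosing the set must have side ≥ max(width, height).
So the minimum side is max(7, 10.5) = 10.5.
Area = 10.5² = 110.25.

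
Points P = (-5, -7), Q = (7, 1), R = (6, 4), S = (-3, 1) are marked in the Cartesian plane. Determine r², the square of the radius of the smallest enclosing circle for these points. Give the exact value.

60.5

By Welzl's lemma the MEC is supported by two points (diametrically opposite) or three points (on a circumcircle).
The farthest pair is P–R with squared distance 242. The circle on this segment as diameter has centre (0.5, -1.5) and r² = 242/4 = 60.5.
Check Q: distance² to centre = 48.5 ≤ 60.5, so it lies inside.
All remaining points lie in this disk, and no smaller disk contains both endpoints, so this is the minimum enclosing circle.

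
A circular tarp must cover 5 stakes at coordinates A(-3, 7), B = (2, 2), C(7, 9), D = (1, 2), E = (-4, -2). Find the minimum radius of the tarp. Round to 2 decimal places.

7.78

By Welzl's lemma the MEC is supported by two points (diametrically opposite) or three points (on a circumcircle).
The farthest pair is C–E with squared distance 242. The circle on this segment as diameter has centre (1.5, 3.5) and r² = 242/4 = 60.5.
Check A: distance² to centre = 32.5 ≤ 60.5, so it lies inside.
All remaining points lie in this disk, and no smaller disk contains both endpoints, so this is the minimum enclosing circle.
r = √(60.5) ≈ 7.78.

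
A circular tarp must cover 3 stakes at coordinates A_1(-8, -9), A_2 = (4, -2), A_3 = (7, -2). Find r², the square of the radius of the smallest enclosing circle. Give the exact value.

Side lengths²: A_1A_2² = 193, A_1A_3² = 274, A_2A_3² = 9.
Since A_1A_3² = 274 ≥ 193 + 9 = 202, the angle opposite A_1A_3 is not acute, so the smallest enclosing circle has A_1A_3 as diameter.
Centre = midpoint of A_1A_3 = (-0.5, -5.5), r² = 274/4 = 68.5.

68.5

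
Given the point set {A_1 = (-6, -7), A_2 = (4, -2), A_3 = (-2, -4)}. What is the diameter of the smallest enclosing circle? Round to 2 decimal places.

Side lengths²: A_1A_2² = 125, A_1A_3² = 25, A_2A_3² = 40.
Since A_1A_2² = 125 ≥ 40 + 25 = 65, the angle opposite A_1A_2 is not acute, so the smallest enclosing circle has A_1A_2 as diameter.
Centre = midpoint of A_1A_2 = (-1, -4.5), r² = 125/4 = 31.25.
Diameter = 2r = 2√(31.25) ≈ 11.18.

11.18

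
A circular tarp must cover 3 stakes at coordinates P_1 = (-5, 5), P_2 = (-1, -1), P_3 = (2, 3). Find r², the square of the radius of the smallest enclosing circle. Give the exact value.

17225/1156

Side lengths²: P_1P_2² = 52, P_1P_3² = 53, P_2P_3² = 25.
Since P_1P_3² = 53 < 52 + 25 = 77, the triangle is acute, so the smallest enclosing circle is the circumcircle.
Circumcentre = (-63/34, 47/17), r² = 17225/1156.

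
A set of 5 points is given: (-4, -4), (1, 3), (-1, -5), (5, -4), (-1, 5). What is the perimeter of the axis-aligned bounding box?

38

Width = max x − min x = 5 − (-4) = 9.
Height = max y − min y = 5 − (-5) = 10.
Perimeter = 2(9 + 10) = 38.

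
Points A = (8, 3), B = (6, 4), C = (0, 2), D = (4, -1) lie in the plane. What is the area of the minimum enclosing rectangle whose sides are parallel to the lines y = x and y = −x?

31.5

In coordinates u = x + y, v = x − y the rectangle is axis-aligned; the map (x,y)→(u,v) scales areas by 2.
u-values: 11, 10, 2, 3; range = 11 − 2 = 9.
v-values: 5, 2, -2, 5; range = 5 − (-2) = 7.
Area = (9 × 7) / 2 = 31.5.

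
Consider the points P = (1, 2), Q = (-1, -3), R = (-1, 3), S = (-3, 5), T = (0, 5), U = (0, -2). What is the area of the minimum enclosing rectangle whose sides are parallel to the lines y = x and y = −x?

45

In coordinates u = x + y, v = x − y the rectangle is axis-aligned; the map (x,y)→(u,v) scales areas by 2.
u-values: 3, -4, 2, 2, 5, -2; range = 5 − (-4) = 9.
v-values: -1, 2, -4, -8, -5, 2; range = 2 − (-8) = 10.
Area = (9 × 10) / 2 = 45.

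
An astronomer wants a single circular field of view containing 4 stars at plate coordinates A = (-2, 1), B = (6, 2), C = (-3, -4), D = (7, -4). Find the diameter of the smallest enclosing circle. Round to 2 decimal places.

10.97

The minimum enclosing circle of a finite set is fixed by two of the points (as a diameter) or three (as a circumcircle).
The minimum enclosing circle is determined by three boundary points: B, C, D.
Their circumcentre is (2, -1.75) with r² = 30.0625.
The farthest remaining point A is at distance² 23.5625 ≤ 30.0625.
Diameter = 2r = 2√(30.0625) ≈ 10.97.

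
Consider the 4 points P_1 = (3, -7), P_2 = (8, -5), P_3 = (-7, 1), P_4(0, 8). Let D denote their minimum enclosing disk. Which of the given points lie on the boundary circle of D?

P_2, P_3, P_4

The minimum enclosing circle of a finite set is fixed by two of the points (as a diameter) or three (as a circumcircle).
The minimum enclosing circle is determined by three boundary points: P_2, P_3, P_4.
Their circumcentre is (17/14, -3/14) with r² = 6757/98.
The farthest remaining point P_1 is at distance² 4825/98 ≤ 6757/98.
The points at distance exactly r from the centre are P_2, P_3, P_4 — 3 points.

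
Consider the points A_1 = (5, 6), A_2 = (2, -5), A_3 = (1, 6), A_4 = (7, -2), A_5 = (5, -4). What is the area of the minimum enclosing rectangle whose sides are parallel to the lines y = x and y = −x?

In coordinates u = x + y, v = x − y the rectangle is axis-aligned; the map (x,y)→(u,v) scales areas by 2.
u-values: 11, -3, 7, 5, 1; range = 11 − (-3) = 14.
v-values: -1, 7, -5, 9, 9; range = 9 − (-5) = 14.
Area = (14 × 14) / 2 = 98.

98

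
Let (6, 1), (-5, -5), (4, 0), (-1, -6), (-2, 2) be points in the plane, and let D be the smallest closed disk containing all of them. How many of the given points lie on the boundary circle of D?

2

By Welzl's lemma the MEC is supported by two points (diametrically opposite) or three points (on a circumcircle).
The farthest pair is (6, 1)–(-5, -5) with squared distance 157. The circle on this segment as diameter has centre (0.5, -2) and r² = 157/4 = 39.25.
Check (4, 0): distance² to centre = 16.25 ≤ 39.25, so it lies inside.
All remaining points lie in this disk, and no smaller disk contains both endpoints, so this is the minimum enclosing circle.
The points at distance exactly r from the centre are (6, 1), (-5, -5) — 2 points.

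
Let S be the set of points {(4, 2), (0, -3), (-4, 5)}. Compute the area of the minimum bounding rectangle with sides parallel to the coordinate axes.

x ranges over [-4, 4], width 8.
y ranges over [-3, 5], height 8.
Area = 8 × 8 = 64.

64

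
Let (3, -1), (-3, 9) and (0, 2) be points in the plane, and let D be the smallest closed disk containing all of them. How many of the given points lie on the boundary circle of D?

Call the three points A, B, C in the order given.
Side lengths²: AB² = 136, AC² = 18, BC² = 58.
Since AB² = 136 ≥ 58 + 18 = 76, the angle opposite AB is not acute, so the smallest enclosing circle has AB as diameter.
Centre = midpoint of AB = (0, 4), r² = 136/4 = 34.
The points at distance exactly r from the centre are (3, -1), (-3, 9) — 2 points.

2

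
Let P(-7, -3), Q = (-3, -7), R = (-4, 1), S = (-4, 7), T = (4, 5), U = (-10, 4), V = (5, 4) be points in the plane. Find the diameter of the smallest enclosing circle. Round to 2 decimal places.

16.12

The minimum enclosing circle of a finite set is fixed by two of the points (as a diameter) or three (as a circumcircle).
The minimum enclosing circle is determined by three boundary points: Q, U, V.
Their circumcentre is (-2.5, 23/22) with r² = 15725/242.
The farthest remaining point T is at distance² 14009/242 ≤ 15725/242.
Diameter = 2r = 2√(15725/242) ≈ 16.12.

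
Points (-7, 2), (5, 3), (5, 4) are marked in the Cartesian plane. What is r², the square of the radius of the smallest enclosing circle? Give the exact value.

37

Call the three points A, B, C in the order given.
Side lengths²: AB² = 145, AC² = 148, BC² = 1.
Since AC² = 148 ≥ 145 + 1 = 146, the angle opposite AC is not acute, so the smallest enclosing circle has AC as diameter.
Centre = midpoint of AC = (-1, 3), r² = 148/4 = 37.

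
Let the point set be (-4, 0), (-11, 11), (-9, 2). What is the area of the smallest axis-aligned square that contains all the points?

The bounding box has width 7 and height 11.
An axis-aligned square enclosing the set must have side ≥ max(width, height).
So the minimum side is max(7, 11) = 11.
Area = 11² = 121.

121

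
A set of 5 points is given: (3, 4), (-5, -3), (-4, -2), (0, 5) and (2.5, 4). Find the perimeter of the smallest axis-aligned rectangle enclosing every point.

Width = max x − min x = 3 − (-5) = 8.
Height = max y − min y = 5 − (-3) = 8.
Perimeter = 2(8 + 8) = 32.

32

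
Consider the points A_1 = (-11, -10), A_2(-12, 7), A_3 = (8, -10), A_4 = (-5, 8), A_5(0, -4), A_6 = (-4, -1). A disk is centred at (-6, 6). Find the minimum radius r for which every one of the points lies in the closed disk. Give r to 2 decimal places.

21.26

The required radius is the distance from (-6, 6) to the farthest point.
Squared distances: 281, 37, 452, 5, 136, 53.
Maximum is 452, attained at A_3.
r = √452 ≈ 21.26.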